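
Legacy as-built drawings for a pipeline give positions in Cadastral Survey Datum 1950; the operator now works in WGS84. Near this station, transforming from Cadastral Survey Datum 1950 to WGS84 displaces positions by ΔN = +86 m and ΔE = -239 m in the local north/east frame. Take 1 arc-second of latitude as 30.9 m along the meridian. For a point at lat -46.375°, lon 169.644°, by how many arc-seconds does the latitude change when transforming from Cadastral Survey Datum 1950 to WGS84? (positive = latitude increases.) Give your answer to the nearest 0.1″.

Δφ = 2.8″

1″ of latitude = 30.90 m, so Δφ = 86.0 / 30.90 = 2.783″.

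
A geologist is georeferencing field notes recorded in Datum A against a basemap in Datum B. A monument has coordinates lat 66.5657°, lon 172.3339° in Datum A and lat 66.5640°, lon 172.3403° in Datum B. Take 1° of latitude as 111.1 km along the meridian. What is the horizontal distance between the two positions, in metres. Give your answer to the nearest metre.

340 m

Δφ = 66.5640° − 66.5657° = -0.0017°; Δλ = 172.3403° − 172.3339° = +0.0064°.
ΔN = Δφ × 111100 = -188.9 m; ΔE = Δλ × 111100 × cos(66.5657°) = +0.0064 × 111100 × 0.397697 = 282.8 m.
Distance = √(ΔE² + ΔN²) = √(282.8² + (-188.9)²) = 340.1 m.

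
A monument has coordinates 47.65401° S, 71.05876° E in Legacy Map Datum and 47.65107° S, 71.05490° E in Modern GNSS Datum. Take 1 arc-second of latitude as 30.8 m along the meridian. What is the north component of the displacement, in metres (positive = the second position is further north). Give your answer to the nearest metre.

Δφ = -47.65107° − -47.65401° = +0.00294°; Δλ = 71.05490° − 71.05876° = -0.00386°.
1° of latitude = 3600 × 30.80 = 110880 m.
ΔN = Δφ × 110880 = 326.0 m; ΔE = Δλ × 110880 × cos(-47.65401°) = -0.00386 × 110880 × 0.673606 = -288.3 m.

ΔN = 326 m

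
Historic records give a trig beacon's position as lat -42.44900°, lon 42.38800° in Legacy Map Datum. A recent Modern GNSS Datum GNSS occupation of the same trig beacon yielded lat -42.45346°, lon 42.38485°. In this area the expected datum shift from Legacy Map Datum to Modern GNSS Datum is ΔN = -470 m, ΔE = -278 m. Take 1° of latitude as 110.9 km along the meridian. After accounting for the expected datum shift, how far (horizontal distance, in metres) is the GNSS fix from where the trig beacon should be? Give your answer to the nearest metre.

32 m

Observed coordinate differences: Δφ = -0.00446°, Δλ = -0.00315°.
Converting to metres (1° lat = 110900 m, cos φ = 0.737878): observed ΔN = -494.6 m, observed ΔE = -257.8 m.
Subtracting the expected shift leaves a residual of -494.6 − (-470) = -24.6 m north and -257.8 − (-278) = 20.2 m east.
Residual distance = √((-24.6)² + 20.2²) = 31.9 m.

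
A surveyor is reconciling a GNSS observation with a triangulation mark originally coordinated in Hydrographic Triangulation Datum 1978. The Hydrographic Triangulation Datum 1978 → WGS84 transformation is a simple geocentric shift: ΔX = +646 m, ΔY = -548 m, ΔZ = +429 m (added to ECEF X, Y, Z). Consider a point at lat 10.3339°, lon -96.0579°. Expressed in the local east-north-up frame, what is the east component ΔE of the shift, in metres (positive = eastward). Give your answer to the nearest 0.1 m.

At φ = 10.3339°, λ = -96.0579°: sin φ = 0.179384, cos φ = 0.983779, sin λ = -0.994416, cos λ = -0.105533.
ΔE = −sin λ·ΔX + cos λ·ΔY = −(-0.994416)·(646) + (-0.105533)·(-548) = 700.22 m.

ΔE = 700.2 m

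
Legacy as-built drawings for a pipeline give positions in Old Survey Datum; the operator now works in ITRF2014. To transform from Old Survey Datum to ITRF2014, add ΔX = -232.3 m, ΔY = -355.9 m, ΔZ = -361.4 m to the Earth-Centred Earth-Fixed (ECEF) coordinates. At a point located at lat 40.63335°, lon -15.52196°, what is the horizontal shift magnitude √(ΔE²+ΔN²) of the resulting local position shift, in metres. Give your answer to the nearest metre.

448 m

The local east axis at (φ, λ) is (−sin λ, cos λ, 0), so ΔE = −sin(-15.52196°)·(-232.3) + cos(-15.52196°)·(-355.9) = -405.08 m.
The local north axis is (−sin φ cos λ, −sin φ sin λ, cos φ), giving ΔN = 145.760 − 62.023 − 274.264 = -190.53 m.
Horizontal magnitude = √(ΔE² + ΔN²) = √((-405.08)² + (-190.53)²) = 447.65 m.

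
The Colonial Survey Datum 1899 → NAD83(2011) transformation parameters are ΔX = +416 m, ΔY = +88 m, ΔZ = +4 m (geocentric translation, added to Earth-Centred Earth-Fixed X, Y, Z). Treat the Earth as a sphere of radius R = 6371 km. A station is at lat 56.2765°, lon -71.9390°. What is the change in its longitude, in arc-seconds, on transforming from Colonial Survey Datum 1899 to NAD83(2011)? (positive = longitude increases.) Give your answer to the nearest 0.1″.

sin φ = 0.831726, cos φ = 0.555186, sin λ = -0.950727, cos λ = 0.310029.
East component: ΔE = −sin λ·ΔX + cos λ·ΔY = −(-0.950727)(416) + (0.310029)(88) = 422.79 m.
1° of latitude spans πR/180 = 111195 m; at latitude φ, 1° of longitude spans that × cos φ = 61733.8 m, so Δλ = 422.79 / 61733.8 × 3600 = 24.655″.

Δλ = 24.7″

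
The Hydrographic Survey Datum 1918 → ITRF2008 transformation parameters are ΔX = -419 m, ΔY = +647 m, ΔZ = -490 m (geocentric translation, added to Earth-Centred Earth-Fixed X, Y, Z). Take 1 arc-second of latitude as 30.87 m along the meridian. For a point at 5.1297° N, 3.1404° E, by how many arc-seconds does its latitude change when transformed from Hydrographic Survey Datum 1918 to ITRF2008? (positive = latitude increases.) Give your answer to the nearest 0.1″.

Δφ = -14.7″

sin φ = 0.089411, cos φ = 0.995995, sin λ = 0.054783, cos λ = 0.998498.
North component: ΔN = −sin φ cos λ·ΔX − sin φ sin λ·ΔY + cos φ·ΔZ = −(0.089411)(0.998498)(-419) − (0.089411)(0.054783)(647) + (0.995995)(-490) = -453.80 m.
1° of latitude spans 3600 × 30.87 = 111132 m, so Δφ = -453.80 / 111132 × 3600 = -14.700″.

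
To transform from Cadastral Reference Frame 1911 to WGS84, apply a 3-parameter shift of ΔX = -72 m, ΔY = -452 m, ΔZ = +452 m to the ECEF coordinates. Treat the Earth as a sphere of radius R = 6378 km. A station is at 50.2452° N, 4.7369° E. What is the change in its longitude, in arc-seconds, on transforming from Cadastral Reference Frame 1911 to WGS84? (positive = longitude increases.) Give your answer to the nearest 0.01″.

sin φ = 0.768788, cos φ = 0.639503, sin λ = 0.082580, cos λ = 0.996584.
East component: ΔE = −sin λ·ΔX + cos λ·ΔY = −(0.082580)(-72) + (0.996584)(-452) = -444.51 m.
1° of latitude spans πR/180 = 111317 m; at latitude φ, 1° of longitude spans that × cos φ = 71187.7 m, so Δλ = -444.51 / 71187.7 × 3600 = -22.479″.

Δλ = -22.48″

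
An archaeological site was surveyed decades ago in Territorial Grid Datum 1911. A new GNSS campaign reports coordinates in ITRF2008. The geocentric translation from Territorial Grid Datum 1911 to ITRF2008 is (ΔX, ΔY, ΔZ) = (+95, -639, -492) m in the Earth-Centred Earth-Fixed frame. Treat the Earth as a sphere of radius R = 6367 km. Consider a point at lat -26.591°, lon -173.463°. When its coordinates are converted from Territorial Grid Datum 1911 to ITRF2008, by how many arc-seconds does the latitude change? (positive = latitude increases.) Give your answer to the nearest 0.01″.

sin φ = -0.447619, cos φ = 0.894225, sin λ = -0.113845, cos λ = -0.993499.
North component: ΔN = −sin φ cos λ·ΔX − sin φ sin λ·ΔY + cos φ·ΔZ = −(-0.447619)(-0.993499)(95) − (-0.447619)(-0.113845)(-639) + (0.894225)(-492) = -449.64 m.
1° of latitude spans πR/180 = 111125 m, so Δφ = -449.64 / 111125 × 3600 = -14.567″.

Δφ = -14.57″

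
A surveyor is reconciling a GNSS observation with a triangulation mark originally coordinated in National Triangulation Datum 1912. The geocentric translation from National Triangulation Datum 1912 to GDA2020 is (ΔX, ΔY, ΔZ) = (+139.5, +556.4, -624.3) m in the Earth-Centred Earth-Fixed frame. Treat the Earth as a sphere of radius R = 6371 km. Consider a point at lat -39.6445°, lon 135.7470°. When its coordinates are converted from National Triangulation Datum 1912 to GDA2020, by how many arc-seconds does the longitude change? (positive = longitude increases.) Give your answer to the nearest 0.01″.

sin φ = -0.638022, cos φ = 0.770018, sin λ = 0.697828, cos λ = -0.716265.
East component: ΔE = −sin λ·ΔX + cos λ·ΔY = −(0.697828)(139.5) + (-0.716265)(556.4) = -495.88 m.
1° of latitude spans πR/180 = 111195 m; at latitude φ, 1° of longitude spans that × cos φ = 85622.1 m, so Δλ = -495.88 / 85622.1 × 3600 = -20.849″.

Δλ = -20.85″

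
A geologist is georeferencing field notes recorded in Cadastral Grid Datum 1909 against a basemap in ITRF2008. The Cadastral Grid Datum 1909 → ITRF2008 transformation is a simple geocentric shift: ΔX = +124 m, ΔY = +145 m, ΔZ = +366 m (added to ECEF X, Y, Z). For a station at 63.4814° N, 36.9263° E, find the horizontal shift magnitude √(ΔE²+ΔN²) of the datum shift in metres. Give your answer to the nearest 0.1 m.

41.5 m

The local east axis at (φ, λ) is (−sin λ, cos λ, 0), so ΔE = −sin(36.9263°)·124 + cos(36.9263°)·145 = 41.42 m.
The local north axis is (−sin φ cos λ, −sin φ sin λ, cos φ), giving ΔN = -88.698 − 77.949 + 163.415 = -3.23 m.
Horizontal magnitude = √(ΔE² + ΔN²) = √(41.42² + (-3.23)²) = 41.54 m.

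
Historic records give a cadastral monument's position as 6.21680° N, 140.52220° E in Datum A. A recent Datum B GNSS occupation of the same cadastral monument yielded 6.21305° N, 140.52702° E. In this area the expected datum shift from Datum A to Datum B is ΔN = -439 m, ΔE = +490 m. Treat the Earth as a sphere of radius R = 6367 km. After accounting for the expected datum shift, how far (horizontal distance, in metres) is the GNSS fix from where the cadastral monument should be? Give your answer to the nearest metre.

Observed coordinate differences: Δφ = -0.00375°, Δλ = +0.00482°.
Converting to metres (1° lat = 111125 m, cos φ = 0.994119): observed ΔN = -416.7 m, observed ΔE = 532.5 m.
Subtracting the expected shift leaves a residual of -416.7 − (-439) = 22.3 m north and 532.5 − (490) = 42.5 m east.
Residual distance = √(22.3² + 42.5²) = 48.0 m.

48 m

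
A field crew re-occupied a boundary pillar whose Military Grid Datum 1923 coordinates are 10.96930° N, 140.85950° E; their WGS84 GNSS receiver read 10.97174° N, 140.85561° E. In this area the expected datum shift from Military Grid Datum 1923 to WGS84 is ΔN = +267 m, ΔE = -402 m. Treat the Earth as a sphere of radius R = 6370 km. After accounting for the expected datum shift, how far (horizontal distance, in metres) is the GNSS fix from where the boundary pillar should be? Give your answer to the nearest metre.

Observed coordinate differences: Δφ = +0.00244°, Δλ = -0.00389°.
Converting to metres (1° lat = 111177 m, cos φ = 0.981729): observed ΔN = 271.3 m, observed ΔE = -424.6 m.
Subtracting the expected shift leaves a residual of 271.3 − (267) = 4.3 m north and -424.6 − (-402) = -22.6 m east.
Residual distance = √(4.3² + (-22.6)²) = 23.0 m.

23 m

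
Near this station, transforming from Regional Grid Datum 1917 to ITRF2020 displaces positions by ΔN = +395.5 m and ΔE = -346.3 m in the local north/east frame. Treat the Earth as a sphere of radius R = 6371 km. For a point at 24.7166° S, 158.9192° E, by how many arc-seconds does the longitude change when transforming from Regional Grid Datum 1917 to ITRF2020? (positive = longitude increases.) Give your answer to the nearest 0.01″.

Δλ = -12.34″

At latitude -24.7166°, cos φ = 0.908387.
One radian of longitude at latitude φ spans R cos φ, so Δλ = ΔE / (R cos φ) = -346.3 / (6371000 × 0.908387) = -5.9838e-05 rad = -12.342″.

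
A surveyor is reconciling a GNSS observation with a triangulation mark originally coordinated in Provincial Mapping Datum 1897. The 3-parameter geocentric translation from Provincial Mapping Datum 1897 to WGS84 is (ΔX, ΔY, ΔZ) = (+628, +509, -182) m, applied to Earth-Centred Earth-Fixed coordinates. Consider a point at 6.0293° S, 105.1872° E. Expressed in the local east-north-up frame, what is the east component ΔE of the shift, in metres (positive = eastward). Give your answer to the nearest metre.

ΔE = -739 m

At φ = -6.0293°, λ = 105.1872°: sin φ = -0.105037, cos φ = 0.994468, sin λ = 0.965075, cos λ = -0.261974.
ΔE = −sin λ·ΔX + cos λ·ΔY = −(0.965075)·(628) + (-0.261974)·(509) = -739.41 m.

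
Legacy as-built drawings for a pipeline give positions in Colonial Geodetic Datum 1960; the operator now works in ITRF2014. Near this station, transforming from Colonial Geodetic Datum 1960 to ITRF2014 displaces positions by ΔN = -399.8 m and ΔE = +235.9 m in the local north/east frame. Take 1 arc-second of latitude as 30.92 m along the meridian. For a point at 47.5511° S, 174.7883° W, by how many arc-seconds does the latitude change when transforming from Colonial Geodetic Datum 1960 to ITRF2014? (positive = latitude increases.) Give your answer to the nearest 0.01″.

1″ of latitude = 30.92 m, so Δφ = -399.8 / 30.92 = -12.930″.

Δφ = -12.93″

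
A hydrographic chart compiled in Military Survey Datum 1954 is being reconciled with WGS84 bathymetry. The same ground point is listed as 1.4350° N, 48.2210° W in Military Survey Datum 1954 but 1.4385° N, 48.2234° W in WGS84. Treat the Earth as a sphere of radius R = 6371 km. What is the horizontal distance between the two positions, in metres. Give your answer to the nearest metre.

472 m

Δφ = 1.4385° − 1.4350° = +0.0035°; Δλ = -48.2234° − -48.2210° = -0.0024°.
1° along a meridian = πR/180 = 111195 m.
ΔN = Δφ × 111195 = 389.2 m; ΔE = Δλ × 111195 × cos(1.4350°) = -0.0024 × 111195 × 0.999686 = -266.8 m.
Distance = √(ΔE² + ΔN²) = √((-266.8)² + 389.2²) = 471.8 m.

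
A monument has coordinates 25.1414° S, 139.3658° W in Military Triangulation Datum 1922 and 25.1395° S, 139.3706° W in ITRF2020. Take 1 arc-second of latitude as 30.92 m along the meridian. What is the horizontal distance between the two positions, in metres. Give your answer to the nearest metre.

528 m

Δφ = -25.1395° − -25.1414° = +0.0019°; Δλ = -139.3706° − -139.3658° = -0.0048°.
1° of latitude = 3600 × 30.92 = 111312 m.
ΔN = Δφ × 111312 = 211.5 m; ΔE = Δλ × 111312 × cos(-25.1414°) = -0.0048 × 111312 × 0.905262 = -483.7 m.
Distance = √(ΔE² + ΔN²) = √((-483.7)² + 211.5²) = 527.9 m.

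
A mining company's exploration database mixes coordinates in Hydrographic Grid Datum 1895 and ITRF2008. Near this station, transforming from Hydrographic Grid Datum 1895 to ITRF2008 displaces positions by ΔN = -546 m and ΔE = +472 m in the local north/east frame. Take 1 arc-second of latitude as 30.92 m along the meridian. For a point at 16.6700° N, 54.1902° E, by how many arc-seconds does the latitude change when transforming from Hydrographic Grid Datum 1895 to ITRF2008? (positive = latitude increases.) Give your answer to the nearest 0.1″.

Δφ = -17.7″

1″ of latitude = 30.92 m, so Δφ = -546.0 / 30.92 = -17.658″.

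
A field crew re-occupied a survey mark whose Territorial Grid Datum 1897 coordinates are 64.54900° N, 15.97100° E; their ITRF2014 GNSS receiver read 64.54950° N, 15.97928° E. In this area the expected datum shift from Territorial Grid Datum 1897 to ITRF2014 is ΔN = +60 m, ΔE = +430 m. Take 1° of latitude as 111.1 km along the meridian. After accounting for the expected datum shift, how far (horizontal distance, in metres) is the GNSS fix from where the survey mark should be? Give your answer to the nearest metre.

35 m

Observed coordinate differences: Δφ = +0.00050°, Δλ = +0.00828°.
Converting to metres (1° lat = 111100 m, cos φ = 0.429739): observed ΔN = 55.5 m, observed ΔE = 395.3 m.
Subtracting the expected shift leaves a residual of 55.5 − (60) = -4.5 m north and 395.3 − (430) = -34.7 m east.
Residual distance = √((-4.5)² + (-34.7)²) = 35.0 m.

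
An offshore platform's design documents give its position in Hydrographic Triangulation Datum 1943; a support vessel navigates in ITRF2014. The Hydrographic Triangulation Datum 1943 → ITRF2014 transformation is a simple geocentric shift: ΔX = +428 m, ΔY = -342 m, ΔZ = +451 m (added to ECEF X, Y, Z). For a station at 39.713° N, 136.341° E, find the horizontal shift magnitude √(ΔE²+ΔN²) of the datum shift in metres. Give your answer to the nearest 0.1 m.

697.3 m

At φ = 39.713°, λ = 136.341°: sin φ = 0.638942, cos φ = 0.769255, sin λ = 0.690365, cos λ = -0.723461.
ΔE = −sin λ·ΔX + cos λ·ΔY = −(0.690365)·(428) + (-0.723461)·(-342) = -48.05 m.
ΔN = −sin φ cos λ·ΔX − sin φ sin λ·ΔY + cos φ·ΔZ = −(0.638942)(-0.723461)(428) − (0.638942)(0.690365)(-342) + (0.769255)(451) = 695.63 m.
Horizontal magnitude = √(ΔE² + ΔN²) = √((-48.05)² + 695.63²) = 697.29 m.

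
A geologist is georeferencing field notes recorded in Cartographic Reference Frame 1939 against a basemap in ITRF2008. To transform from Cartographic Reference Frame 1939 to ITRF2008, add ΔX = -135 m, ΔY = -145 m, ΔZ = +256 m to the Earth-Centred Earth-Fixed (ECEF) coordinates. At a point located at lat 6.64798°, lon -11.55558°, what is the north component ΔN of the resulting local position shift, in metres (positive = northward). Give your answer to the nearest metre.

The local north axis is (−sin φ cos λ, −sin φ sin λ, cos φ), giving ΔN = 15.312 − 3.363 + 254.279 = 266.23 m.

ΔN = 266 m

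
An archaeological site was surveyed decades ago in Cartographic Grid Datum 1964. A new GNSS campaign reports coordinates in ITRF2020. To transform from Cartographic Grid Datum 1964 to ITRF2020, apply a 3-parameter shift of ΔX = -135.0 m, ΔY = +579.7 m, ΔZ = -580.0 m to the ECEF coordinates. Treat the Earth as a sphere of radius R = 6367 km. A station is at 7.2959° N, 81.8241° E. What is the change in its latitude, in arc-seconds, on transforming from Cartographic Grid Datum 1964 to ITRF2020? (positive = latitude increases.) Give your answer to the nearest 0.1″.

sin φ = 0.126994, cos φ = 0.991904, sin λ = 0.989836, cos λ = 0.142213.
North component: ΔN = −sin φ cos λ·ΔX − sin φ sin λ·ΔY + cos φ·ΔZ = −(0.126994)(0.142213)(-135.0) − (0.126994)(0.989836)(579.7) + (0.991904)(-580.0) = -645.74 m.
1° of latitude spans πR/180 = 111125 m, so Δφ = -645.74 / 111125 × 3600 = -20.919″.

Δφ = -20.9″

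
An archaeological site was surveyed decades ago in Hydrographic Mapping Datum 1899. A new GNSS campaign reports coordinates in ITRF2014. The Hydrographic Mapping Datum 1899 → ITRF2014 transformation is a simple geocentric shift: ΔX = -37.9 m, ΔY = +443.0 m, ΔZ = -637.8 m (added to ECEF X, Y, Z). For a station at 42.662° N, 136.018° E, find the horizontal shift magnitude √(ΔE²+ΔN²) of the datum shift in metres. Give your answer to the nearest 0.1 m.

754.9 m

The local east axis at (φ, λ) is (−sin λ, cos λ, 0), so ΔE = −sin(136.018°)·(-37.9) + cos(136.018°)·443.0 = -292.45 m.
The local north axis is (−sin φ cos λ, −sin φ sin λ, cos φ), giving ΔN = -18.481 − 208.475 − 469.015 = -695.97 m.
Horizontal magnitude = √(ΔE² + ΔN²) = √((-292.45)² + (-695.97)²) = 754.92 m.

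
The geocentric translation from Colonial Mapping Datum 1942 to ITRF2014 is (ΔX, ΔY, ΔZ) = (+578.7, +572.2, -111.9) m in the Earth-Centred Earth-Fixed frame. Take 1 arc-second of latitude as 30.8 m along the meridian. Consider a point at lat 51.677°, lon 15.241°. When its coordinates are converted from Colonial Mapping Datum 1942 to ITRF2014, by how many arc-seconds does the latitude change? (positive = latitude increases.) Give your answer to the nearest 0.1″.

sin φ = 0.784528, cos φ = 0.620094, sin λ = 0.262880, cos λ = 0.964829.
North component: ΔN = −sin φ cos λ·ΔX − sin φ sin λ·ΔY + cos φ·ΔZ = −(0.784528)(0.964829)(578.7) − (0.784528)(0.262880)(572.2) + (0.620094)(-111.9) = -625.44 m.
1° of latitude spans 3600 × 30.80 = 110880 m, so Δφ = -625.44 / 110880 × 3600 = -20.306″.

Δφ = -20.3″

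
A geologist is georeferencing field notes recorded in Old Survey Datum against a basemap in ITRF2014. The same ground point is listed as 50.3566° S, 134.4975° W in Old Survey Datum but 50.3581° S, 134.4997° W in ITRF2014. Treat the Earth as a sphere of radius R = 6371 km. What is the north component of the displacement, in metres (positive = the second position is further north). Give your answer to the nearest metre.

ΔN = -167 m

Δφ = -50.3581° − -50.3566° = -0.0015°; Δλ = -134.4997° − -134.4975° = -0.0022°.
1° along a meridian = πR/180 = 111195 m.
ΔN = Δφ × 111195 = -166.8 m; ΔE = Δλ × 111195 × cos(-50.3566°) = -0.0022 × 111195 × 0.638007 = -156.1 m.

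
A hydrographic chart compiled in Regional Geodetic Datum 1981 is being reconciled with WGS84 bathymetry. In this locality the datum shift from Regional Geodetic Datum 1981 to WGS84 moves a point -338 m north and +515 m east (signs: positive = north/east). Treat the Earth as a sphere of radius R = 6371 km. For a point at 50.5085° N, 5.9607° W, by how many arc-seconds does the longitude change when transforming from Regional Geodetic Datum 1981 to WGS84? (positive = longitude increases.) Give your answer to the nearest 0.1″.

At latitude 50.5085°, cos φ = 0.635964.
One radian of longitude at latitude φ spans R cos φ, so Δλ = ΔE / (R cos φ) = 515.0 / (6371000 × 0.635964) = 1.2711e-04 rad = 26.218″.

Δλ = 26.2″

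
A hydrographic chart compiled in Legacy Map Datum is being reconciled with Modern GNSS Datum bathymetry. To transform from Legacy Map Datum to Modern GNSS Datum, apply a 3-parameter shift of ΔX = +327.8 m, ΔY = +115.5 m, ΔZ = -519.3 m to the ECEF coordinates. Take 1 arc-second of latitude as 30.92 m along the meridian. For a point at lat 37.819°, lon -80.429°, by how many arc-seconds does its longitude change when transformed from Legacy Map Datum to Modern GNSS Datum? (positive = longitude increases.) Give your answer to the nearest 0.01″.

Δλ = 14.02″

sin φ = 0.613169, cos φ = 0.789952, sin λ = -0.986080, cos λ = 0.166270.
East component: ΔE = −sin λ·ΔX + cos λ·ΔY = −(-0.986080)(327.8) + (0.166270)(115.5) = 342.44 m.
1° of latitude spans 3600 × 30.92 = 111312 m; at latitude φ, 1° of longitude spans that × cos φ = 87931.1 m, so Δλ = 342.44 / 87931.1 × 3600 = 14.020″.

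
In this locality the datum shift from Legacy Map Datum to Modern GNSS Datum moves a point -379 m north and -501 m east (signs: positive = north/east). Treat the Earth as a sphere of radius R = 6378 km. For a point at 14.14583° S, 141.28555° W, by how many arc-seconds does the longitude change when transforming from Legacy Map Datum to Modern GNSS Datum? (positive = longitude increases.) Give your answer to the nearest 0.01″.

At latitude -14.14583°, cos φ = 0.969677.
One radian of longitude at latitude φ spans R cos φ, so Δλ = ΔE / (R cos φ) = -501.0 / (6378000 × 0.969677) = -8.1008e-05 rad = -16.709″.

Δλ = -16.71″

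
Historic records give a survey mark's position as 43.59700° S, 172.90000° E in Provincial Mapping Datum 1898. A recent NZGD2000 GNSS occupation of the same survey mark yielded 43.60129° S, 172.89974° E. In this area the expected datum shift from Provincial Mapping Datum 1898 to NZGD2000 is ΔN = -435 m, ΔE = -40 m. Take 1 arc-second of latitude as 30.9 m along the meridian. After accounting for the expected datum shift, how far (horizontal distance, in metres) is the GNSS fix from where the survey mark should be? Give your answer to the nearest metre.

46 m

Observed coordinate differences: Δφ = -0.00429°, Δλ = -0.00026°.
Converting to metres (1° lat = 111240 m, cos φ = 0.724208): observed ΔN = -477.2 m, observed ΔE = -20.9 m.
Subtracting the expected shift leaves a residual of -477.2 − (-435) = -42.2 m north and -20.9 − (-40) = 19.1 m east.
Residual distance = √((-42.2)² + 19.1²) = 46.3 m.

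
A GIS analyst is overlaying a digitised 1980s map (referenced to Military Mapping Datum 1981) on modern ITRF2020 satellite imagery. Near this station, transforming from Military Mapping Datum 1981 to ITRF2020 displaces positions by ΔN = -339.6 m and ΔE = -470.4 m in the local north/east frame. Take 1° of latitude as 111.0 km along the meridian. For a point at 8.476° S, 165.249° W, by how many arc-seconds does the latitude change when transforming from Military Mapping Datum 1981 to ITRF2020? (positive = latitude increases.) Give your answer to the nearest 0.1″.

1° of latitude = 111.0 km, so Δφ = -339.6 / 111000 = -0.0030595° = -11.014″.

Δφ = -11.0″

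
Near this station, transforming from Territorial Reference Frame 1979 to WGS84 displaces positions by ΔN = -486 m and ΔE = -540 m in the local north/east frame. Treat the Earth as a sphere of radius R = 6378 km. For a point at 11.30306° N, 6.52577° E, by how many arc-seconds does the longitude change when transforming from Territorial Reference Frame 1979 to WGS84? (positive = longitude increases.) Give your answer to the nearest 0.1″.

At latitude 11.30306°, cos φ = 0.980604.
One radian of longitude at latitude φ spans R cos φ, so Δλ = ΔE / (R cos φ) = -540.0 / (6378000 × 0.980604) = -8.6341e-05 rad = -17.809″.

Δλ = -17.8″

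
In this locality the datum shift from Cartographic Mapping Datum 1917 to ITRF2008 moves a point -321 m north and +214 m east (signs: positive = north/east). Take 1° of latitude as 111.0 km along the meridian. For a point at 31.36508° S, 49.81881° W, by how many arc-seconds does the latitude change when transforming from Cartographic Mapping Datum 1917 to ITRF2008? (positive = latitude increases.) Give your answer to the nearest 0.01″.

1° of latitude = 111.0 km, so Δφ = -321.0 / 111000 = -0.0028919° = -10.411″.

Δφ = -10.41″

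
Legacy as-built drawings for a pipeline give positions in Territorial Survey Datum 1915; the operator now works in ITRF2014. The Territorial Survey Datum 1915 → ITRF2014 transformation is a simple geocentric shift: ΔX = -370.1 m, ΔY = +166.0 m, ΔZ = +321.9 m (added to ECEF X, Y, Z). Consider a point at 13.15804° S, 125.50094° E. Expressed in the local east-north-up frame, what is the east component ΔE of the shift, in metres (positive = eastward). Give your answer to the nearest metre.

ΔE = 205 m

At φ = -13.15804°, λ = 125.50094°: sin φ = -0.227638, cos φ = 0.973746, sin λ = 0.814106, cos λ = -0.580716.
ΔE = −sin λ·ΔX + cos λ·ΔY = −(0.814106)·(-370.1) + (-0.580716)·(166.0) = 204.90 m.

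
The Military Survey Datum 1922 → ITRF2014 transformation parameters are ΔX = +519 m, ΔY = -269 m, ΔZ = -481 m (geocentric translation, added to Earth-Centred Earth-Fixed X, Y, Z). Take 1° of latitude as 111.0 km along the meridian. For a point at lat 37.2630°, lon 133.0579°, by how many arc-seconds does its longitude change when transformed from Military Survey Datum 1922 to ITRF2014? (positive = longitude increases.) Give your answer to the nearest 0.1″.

Δλ = -8.0″

sin φ = 0.605475, cos φ = 0.795865, sin λ = 0.730664, cos λ = -0.682737.
East component: ΔE = −sin λ·ΔX + cos λ·ΔY = −(0.730664)(519) + (-0.682737)(-269) = -195.56 m.
1° of latitude spans 111000 m; at latitude φ, 1° of longitude spans that × cos φ = 88341.0 m, so Δλ = -195.56 / 88341.0 × 3600 = -7.969″.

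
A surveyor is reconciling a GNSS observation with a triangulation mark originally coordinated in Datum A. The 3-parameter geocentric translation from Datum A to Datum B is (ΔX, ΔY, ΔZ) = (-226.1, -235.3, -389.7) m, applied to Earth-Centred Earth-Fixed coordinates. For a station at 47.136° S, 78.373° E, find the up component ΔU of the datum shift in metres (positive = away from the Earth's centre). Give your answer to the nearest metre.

ΔU = 98 m

The local up (radial) axis is (cos φ cos λ, cos φ sin λ, sin φ), giving ΔU = -30.998 − 156.781 + 285.639 = 97.86 m.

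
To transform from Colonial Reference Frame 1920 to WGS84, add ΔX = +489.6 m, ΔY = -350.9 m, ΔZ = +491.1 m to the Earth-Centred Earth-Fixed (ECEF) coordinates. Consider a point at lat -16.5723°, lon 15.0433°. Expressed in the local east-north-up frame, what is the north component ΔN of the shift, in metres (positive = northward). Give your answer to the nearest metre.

ΔN = 580 m

The local north axis is (−sin φ cos λ, −sin φ sin λ, cos φ), giving ΔN = 134.860 − 25.977 + 470.700 = 579.58 m.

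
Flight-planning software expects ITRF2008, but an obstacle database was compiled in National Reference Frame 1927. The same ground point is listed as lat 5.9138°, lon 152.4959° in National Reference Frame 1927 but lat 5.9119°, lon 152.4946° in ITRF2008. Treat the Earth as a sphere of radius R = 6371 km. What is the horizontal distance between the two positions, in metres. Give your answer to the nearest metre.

256 m

Δφ = 5.9119° − 5.9138° = -0.0019°; Δλ = 152.4946° − 152.4959° = -0.0013°.
1° along a meridian = πR/180 = 111195 m.
ΔN = Δφ × 111195 = -211.3 m; ΔE = Δλ × 111195 × cos(5.9138°) = -0.0013 × 111195 × 0.994678 = -143.8 m.
Distance = √(ΔE² + ΔN²) = √((-143.8)² + (-211.3)²) = 255.6 m.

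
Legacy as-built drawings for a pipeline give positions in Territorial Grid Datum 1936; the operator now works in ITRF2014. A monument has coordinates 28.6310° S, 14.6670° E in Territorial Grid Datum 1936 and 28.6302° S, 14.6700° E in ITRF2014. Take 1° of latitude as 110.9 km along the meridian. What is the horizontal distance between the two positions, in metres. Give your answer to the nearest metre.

Δφ = -28.6302° − -28.6310° = +0.0008°; Δλ = 14.6700° − 14.6670° = +0.0030°.
ΔN = Δφ × 110900 = 88.7 m; ΔE = Δλ × 110900 × cos(-28.6310°) = +0.0030 × 110900 × 0.877724 = 292.0 m.
Distance = √(ΔE² + ΔN²) = √(292.0² + 88.7²) = 305.2 m.

305 m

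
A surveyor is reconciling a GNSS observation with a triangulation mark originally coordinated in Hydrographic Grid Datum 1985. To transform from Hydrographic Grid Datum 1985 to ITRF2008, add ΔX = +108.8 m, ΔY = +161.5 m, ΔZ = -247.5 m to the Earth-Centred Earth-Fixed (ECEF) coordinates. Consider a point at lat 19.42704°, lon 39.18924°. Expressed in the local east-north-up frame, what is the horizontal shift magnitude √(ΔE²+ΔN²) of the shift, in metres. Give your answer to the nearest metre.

The local east axis at (φ, λ) is (−sin λ, cos λ, 0), so ΔE = −sin(39.18924°)·108.8 + cos(39.18924°)·161.5 = 56.42 m.
The local north axis is (−sin φ cos λ, −sin φ sin λ, cos φ), giving ΔN = -28.048 − 33.942 − 233.409 = -295.40 m.
Horizontal magnitude = √(ΔE² + ΔN²) = √(56.42² + (-295.40)²) = 300.74 m.

301 m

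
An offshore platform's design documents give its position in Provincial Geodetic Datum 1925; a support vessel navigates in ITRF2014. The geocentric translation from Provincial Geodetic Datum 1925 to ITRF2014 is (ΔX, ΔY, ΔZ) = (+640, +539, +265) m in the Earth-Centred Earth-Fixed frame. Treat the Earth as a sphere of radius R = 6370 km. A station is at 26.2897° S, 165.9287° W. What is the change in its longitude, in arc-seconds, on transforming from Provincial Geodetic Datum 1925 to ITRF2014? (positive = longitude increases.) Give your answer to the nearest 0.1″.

sin φ = -0.442910, cos φ = 0.896566, sin λ = -0.243129, cos λ = -0.969994.
East component: ΔE = −sin λ·ΔX + cos λ·ΔY = −(-0.243129)(640) + (-0.969994)(539) = -367.22 m.
1° of latitude spans πR/180 = 111177 m; at latitude φ, 1° of longitude spans that × cos φ = 99677.9 m, so Δλ = -367.22 / 99677.9 × 3600 = -13.263″.

Δλ = -13.3″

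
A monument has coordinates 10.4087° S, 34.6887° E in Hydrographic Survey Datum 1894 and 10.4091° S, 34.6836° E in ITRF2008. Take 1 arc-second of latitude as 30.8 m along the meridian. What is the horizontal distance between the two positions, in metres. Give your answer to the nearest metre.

558 m

Δφ = -10.4091° − -10.4087° = -0.0004°; Δλ = 34.6836° − 34.6887° = -0.0051°.
1° of latitude = 3600 × 30.80 = 110880 m.
ΔN = Δφ × 110880 = -44.4 m; ΔE = Δλ × 110880 × cos(-10.4087°) = -0.0051 × 110880 × 0.983544 = -556.2 m.
Distance = √(ΔE² + ΔN²) = √((-556.2)² + (-44.4)²) = 557.9 m.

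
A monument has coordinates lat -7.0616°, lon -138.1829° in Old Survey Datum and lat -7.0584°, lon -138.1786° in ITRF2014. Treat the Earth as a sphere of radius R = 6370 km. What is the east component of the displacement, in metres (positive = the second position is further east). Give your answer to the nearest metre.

ΔE = 474 m

Δφ = -7.0584° − -7.0616° = +0.0032°; Δλ = -138.1786° − -138.1829° = +0.0043°.
1° along a meridian = πR/180 = 111177 m.
ΔN = Δφ × 111177 = 355.8 m; ΔE = Δλ × 111177 × cos(-7.0616°) = +0.0043 × 111177 × 0.992415 = 474.4 m.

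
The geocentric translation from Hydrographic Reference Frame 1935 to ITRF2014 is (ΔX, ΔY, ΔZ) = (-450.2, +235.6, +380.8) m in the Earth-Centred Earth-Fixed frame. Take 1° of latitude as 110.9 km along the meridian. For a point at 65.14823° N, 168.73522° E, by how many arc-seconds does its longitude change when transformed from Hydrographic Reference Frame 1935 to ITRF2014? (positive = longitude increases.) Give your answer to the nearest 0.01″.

Δλ = -11.05″

sin φ = 0.907398, cos φ = 0.420272, sin λ = 0.195343, cos λ = -0.980735.
East component: ΔE = −sin λ·ΔX + cos λ·ΔY = −(0.195343)(-450.2) + (-0.980735)(235.6) = -143.12 m.
1° of latitude spans 110900 m; at latitude φ, 1° of longitude spans that × cos φ = 46608.2 m, so Δλ = -143.12 / 46608.2 × 3600 = -11.054″.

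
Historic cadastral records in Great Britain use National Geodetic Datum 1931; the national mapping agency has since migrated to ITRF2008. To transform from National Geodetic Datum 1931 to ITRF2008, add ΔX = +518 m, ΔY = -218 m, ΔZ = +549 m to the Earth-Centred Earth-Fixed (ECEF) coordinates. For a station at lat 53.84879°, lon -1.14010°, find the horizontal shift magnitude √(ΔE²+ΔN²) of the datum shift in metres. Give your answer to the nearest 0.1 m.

229.5 m

At φ = 53.84879°, λ = -1.14010°: sin φ = 0.807463, cos φ = 0.589918, sin λ = -0.019897, cos λ = 0.999802.
ΔE = −sin λ·ΔX + cos λ·ΔY = −(-0.019897)·(518) + (0.999802)·(-218) = -207.65 m.
ΔN = −sin φ cos λ·ΔX − sin φ sin λ·ΔY + cos φ·ΔZ = −(0.807463)(0.999802)(518) − (0.807463)(-0.019897)(-218) + (0.589918)(549) = -97.82 m.
Horizontal magnitude = √(ΔE² + ΔN²) = √((-207.65)² + (-97.82)²) = 229.54 m.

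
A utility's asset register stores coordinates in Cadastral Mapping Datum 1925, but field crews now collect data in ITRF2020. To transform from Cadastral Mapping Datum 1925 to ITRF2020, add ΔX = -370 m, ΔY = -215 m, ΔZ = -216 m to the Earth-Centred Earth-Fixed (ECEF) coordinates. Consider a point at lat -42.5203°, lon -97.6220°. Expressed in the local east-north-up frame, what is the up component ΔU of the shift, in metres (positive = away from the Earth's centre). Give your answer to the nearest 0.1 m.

ΔU = 339.2 m

At φ = -42.5203°, λ = -97.6220°: sin φ = -0.675851, cos φ = 0.737038, sin λ = -0.991165, cos λ = -0.132637.
ΔU = cos φ cos λ·ΔX + cos φ sin λ·ΔY + sin φ·ΔZ = (0.737038)(-0.132637)(-370) + (0.737038)(-0.991165)(-215) + (-0.675851)(-216) = 339.22 m.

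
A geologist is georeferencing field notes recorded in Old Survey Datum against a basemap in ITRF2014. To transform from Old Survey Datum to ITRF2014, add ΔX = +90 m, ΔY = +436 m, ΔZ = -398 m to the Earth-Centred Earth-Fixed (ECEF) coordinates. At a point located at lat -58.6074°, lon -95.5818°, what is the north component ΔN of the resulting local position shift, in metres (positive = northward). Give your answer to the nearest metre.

The local north axis is (−sin φ cos λ, −sin φ sin λ, cos φ), giving ΔN = -7.473 − 370.413 − 207.318 = -585.20 m.

ΔN = -585 m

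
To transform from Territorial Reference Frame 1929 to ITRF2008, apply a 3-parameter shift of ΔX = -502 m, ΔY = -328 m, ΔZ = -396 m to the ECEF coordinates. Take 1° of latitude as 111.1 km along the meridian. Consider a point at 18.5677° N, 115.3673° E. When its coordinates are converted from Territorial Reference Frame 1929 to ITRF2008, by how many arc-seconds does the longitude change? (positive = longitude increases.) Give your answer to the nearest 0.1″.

Δλ = 20.3″

sin φ = 0.318425, cos φ = 0.947948, sin λ = 0.903580, cos λ = -0.428420.
East component: ΔE = −sin λ·ΔX + cos λ·ΔY = −(0.903580)(-502) + (-0.428420)(-328) = 594.12 m.
1° of latitude spans 111100 m; at latitude φ, 1° of longitude spans that × cos φ = 105317.0 m, so Δλ = 594.12 / 105317.0 × 3600 = 20.308″.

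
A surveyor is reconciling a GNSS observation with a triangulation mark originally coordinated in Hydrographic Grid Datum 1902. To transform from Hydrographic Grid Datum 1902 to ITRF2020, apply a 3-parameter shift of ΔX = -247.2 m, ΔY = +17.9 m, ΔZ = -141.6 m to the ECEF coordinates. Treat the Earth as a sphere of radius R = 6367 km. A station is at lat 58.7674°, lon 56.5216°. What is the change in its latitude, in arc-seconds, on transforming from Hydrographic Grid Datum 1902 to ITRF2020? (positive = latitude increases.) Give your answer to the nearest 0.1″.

sin φ = 0.855069, cos φ = 0.518514, sin λ = 0.834094, cos λ = 0.551623.
North component: ΔN = −sin φ cos λ·ΔX − sin φ sin λ·ΔY + cos φ·ΔZ = −(0.855069)(0.551623)(-247.2) − (0.855069)(0.834094)(17.9) + (0.518514)(-141.6) = 30.41 m.
1° of latitude spans πR/180 = 111125 m, so Δφ = 30.41 / 111125 × 3600 = 0.985″.

Δφ = 1.0″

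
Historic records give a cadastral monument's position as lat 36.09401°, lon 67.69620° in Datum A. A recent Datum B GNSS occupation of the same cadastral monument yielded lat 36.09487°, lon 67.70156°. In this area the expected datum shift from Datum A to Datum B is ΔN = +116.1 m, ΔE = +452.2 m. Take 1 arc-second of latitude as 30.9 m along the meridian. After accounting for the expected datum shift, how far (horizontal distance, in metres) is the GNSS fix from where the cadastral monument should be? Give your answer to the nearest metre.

36 m

Observed coordinate differences: Δφ = +0.00086°, Δλ = +0.00536°.
Converting to metres (1° lat = 111240 m, cos φ = 0.808051): observed ΔN = 95.7 m, observed ΔE = 481.8 m.
Subtracting the expected shift leaves a residual of 95.7 − (116.1) = -20.4 m north and 481.8 − (452.2) = 29.6 m east.
Residual distance = √((-20.4)² + 29.6²) = 36.0 m.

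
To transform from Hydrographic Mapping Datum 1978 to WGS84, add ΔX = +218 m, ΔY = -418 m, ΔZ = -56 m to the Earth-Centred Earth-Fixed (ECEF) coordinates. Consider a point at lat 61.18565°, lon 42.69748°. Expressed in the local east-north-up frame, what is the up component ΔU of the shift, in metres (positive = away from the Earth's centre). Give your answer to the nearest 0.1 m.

ΔU = -108.5 m

The local up (radial) axis is (cos φ cos λ, cos φ sin λ, sin φ), giving ΔU = 77.221 − 136.619 − 49.066 = -108.46 m.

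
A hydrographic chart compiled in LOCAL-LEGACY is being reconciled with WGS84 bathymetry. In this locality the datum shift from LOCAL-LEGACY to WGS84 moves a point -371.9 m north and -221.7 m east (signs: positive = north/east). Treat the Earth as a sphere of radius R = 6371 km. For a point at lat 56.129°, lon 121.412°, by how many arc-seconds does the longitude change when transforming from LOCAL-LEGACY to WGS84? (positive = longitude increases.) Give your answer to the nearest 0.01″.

Δλ = -12.88″

At latitude 56.129°, cos φ = 0.557325.
One radian of longitude at latitude φ spans R cos φ, so Δλ = ΔE / (R cos φ) = -221.7 / (6371000 × 0.557325) = -6.2438e-05 rad = -12.879″.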